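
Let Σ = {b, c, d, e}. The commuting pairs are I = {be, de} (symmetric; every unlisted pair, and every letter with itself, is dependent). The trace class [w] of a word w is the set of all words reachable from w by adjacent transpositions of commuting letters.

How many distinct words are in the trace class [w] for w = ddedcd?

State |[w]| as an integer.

4

drop 0:d onto floor
drop 1:d onto {0:d}
drop 2:e onto floor
drop 3:d onto {1:d}
drop 4:c onto {2:e, 3:d}
drop 5:d onto {4:c}
ground layer = {0:d, 2:e}
drop-orders for the pieces not yet dropped (sum over which currently-grounded one goes next):
  1 to go: {5} 1
  2 to go: {4,5} 1
  3 to go: {2,4,5} 1  {3,4,5} 1
  4 to go: {1,3,4,5} 1  {2,3,4,5} 2
  if 0:d drops first: 3 orders
  if 2:e drops first: 1 orders
heap linearizations: 4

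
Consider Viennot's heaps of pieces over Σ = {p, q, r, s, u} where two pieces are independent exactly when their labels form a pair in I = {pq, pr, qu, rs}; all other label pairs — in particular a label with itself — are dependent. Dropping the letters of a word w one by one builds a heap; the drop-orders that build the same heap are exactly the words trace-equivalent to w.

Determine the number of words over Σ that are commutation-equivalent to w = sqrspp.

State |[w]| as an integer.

drop 0:s onto floor
drop 1:q onto {0:s}
drop 2:r onto {1:q}
drop 3:s onto {1:q}
drop 4:p onto {3:s}
drop 5:p onto {4:p}
ground layer = {0:s}
drop-orders for the pieces not yet dropped (sum over which currently-grounded one goes next):
  1 to go: {2} 1  {5} 1
  2 to go: {2,5} 2  {4,5} 1
  3 to go: {2,4,5} 3  {3,4,5} 1
  4 to go: {2,3,4,5} 4
  if 0:s drops first: 4 orders

4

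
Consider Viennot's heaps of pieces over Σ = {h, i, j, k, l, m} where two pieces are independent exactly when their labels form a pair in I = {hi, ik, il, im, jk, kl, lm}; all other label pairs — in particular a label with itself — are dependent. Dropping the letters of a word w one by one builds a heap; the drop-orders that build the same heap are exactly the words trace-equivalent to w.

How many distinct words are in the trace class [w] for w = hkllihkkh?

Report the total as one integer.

piece 0:h — minimal
piece 1:k rests on {0:h}
piece 2:l rests on {0:h}
piece 3:l rests on {2:l}
piece 4:i — minimal
piece 5:h rests on {1:k, 3:l}
piece 6:k rests on {5:h}
piece 7:k rests on {6:k}
piece 8:h rests on {7:k}
minimal pieces: {0:h, 4:i}
ways to finish when only these pieces remain (= sum over removing one remaining piece with nothing left below it):
  1 left: {4}→1  {8}→1
  2 left: {4,8}→2  {7,8}→1
  3 left: {4,7,8}→3  {6,7,8}→1
  4 left: {4,6,7,8}→4  {5,6,7,8}→1
  5 left: {1,5,6,7,8}→1  {3,5,6,7,8}→1  {4,5,6,7,8}→5
  6 left: {1,3,5,6,7,8}→2  {1,4,5,6,7,8}→6  {2,3,5,6,7,8}→1  {3,4,5,6,7,8}→6
  7 left: {1,2,3,5,6,7,8}→3  {1,3,4,5,6,7,8}→14  {2,3,4,5,6,7,8}→7
  placing 0:h first → 24 extensions
  placing 4:i first → 3 extensions
total linear extensions = 27

27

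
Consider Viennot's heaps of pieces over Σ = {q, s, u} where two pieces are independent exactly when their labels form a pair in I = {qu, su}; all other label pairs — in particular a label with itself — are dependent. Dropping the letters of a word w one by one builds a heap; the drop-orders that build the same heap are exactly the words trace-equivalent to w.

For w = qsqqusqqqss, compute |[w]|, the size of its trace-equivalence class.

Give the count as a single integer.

11

0(q) covers ∅
1(s) covers 0:q
2(q) covers 1:s
3(q) covers 2:q
4(u) covers ∅
5(s) covers 3:q
6(q) covers 5:s
7(q) covers 6:q
8(q) covers 7:q
9(s) covers 8:q
10(s) covers 9:s
floor of heap: 0:q, 4:u
completions by unplaced set U, small U first (add the entries for U minus each lowest piece of U):
  |U|=1: {4}:1  {10}:1
  |U|=2: {4,10}:2  {9,10}:1
  |U|=3: {4,9,10}:3  {8,9,10}:1
  |U|=4: {4,8,9,10}:4  {7,8,9,10}:1
  |U|=5: {4,7,8,9,10}:5  {6,7,8,9,10}:1
  |U|=6: {4,6,7,8,9,10}:6  {5,6,7,8,9,10}:1
  |U|=7: {3,5,6,7,8,9,10}:1  {4,5,6,7,8,9,10}:7
  |U|=8: {2,3,5,6,7,8,9,10}:1  {3,4,5,6,7,8,9,10}:8
  |U|=9: {1,2,3,5,6,7,8,9,10}:1  {2,3,4,5,6,7,8,9,10}:9
  start at 0(q): 10
  start at 4(u): 1
sum over floor = 11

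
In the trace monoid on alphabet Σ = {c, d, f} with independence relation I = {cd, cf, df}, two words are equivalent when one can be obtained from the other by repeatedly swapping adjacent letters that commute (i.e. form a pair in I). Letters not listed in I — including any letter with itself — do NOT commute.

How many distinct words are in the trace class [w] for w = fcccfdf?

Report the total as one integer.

140

piece 0:f — minimal
piece 1:c — minimal
piece 2:c rests on {1:c}
piece 3:c rests on {2:c}
piece 4:f rests on {0:f}
piece 5:d — minimal
piece 6:f rests on {4:f}
minimal pieces: {0:f, 1:c, 5:d}
ways to finish when only these pieces remain (= sum over removing one remaining piece with nothing left below it):
  1 left: {3}→1  {5}→1  {6}→1
  2 left: {2,3}→1  {3,5}→2  {3,6}→2  {4,6}→1  {5,6}→2
  3 left: {0,4,6}→1  {1,2,3}→1  {2,3,5}→3  {2,3,6}→3  {3,4,6}→3  {3,5,6}→6  {4,5,6}→3
  4 left: {0,3,4,6}→4  {0,4,5,6}→4  {1,2,3,5}→4  {1,2,3,6}→4  {2,3,4,6}→6  {2,3,5,6}→12  {3,4,5,6}→12
  5 left: {0,2,3,4,6}→10  {0,3,4,5,6}→20  {1,2,3,4,6}→10  {1,2,3,5,6}→20  {2,3,4,5,6}→30
  placing 0:f first → 60 extensions
  placing 1:c first → 60 extensions
  placing 5:d first → 20 extensions
total linear extensions = 140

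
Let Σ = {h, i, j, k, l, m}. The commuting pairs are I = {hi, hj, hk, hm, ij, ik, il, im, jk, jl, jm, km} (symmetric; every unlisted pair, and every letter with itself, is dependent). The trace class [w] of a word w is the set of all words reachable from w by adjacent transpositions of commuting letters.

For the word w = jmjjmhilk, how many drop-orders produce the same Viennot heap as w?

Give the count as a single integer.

drop 0:j onto floor
drop 1:m onto floor
drop 2:j onto {0:j}
drop 3:j onto {2:j}
drop 4:m onto {1:m}
drop 5:h onto floor
drop 6:i onto floor
drop 7:l onto {4:m, 5:h}
drop 8:k onto {7:l}
ground layer = {0:j, 1:m, 5:h, 6:i}
drop-orders for the pieces not yet dropped (sum over which currently-grounded one goes next):
  1 to go: {3} 1  {6} 1  {8} 1
  2 to go: {2,3} 1  {3,6} 2  {3,8} 2  {6,8} 2  {7,8} 1
  3 to go: {0,2,3} 1  {2,3,6} 3  {2,3,8} 3  {3,6,8} 6  {3,7,8} 3  {4,7,8} 1  {5,7,8} 1  {6,7,8} 3
  4 to go: {0,2,3,6} 4  {0,2,3,8} 4  {1,4,7,8} 1  {2,3,6,8} 12  {2,3,7,8} 6  {3,4,7,8} 4  {3,5,7,8} 4  {3,6,7,8} 12  {4,5,7,8} 2  {4,6,7,8} 4  {5,6,7,8} 4
  5 to go: {0,2,3,6,8} 20  {0,2,3,7,8} 10  {1,3,4,7,8} 5  {1,4,5,7,8} 3  {1,4,6,7,8} 5  {2,3,4,7,8} 10  {2,3,5,7,8} 10  {2,3,6,7,8} 30  {3,4,5,7,8} 10  {3,4,6,7,8} 20  {3,5,6,7,8} 20  {4,5,6,7,8} 10
  6 to go: {0,2,3,4,7,8} 20  {0,2,3,5,7,8} 20  {0,2,3,6,7,8} 60  {1,2,3,4,7,8} 15  {1,3,4,5,7,8} 18  {1,3,4,6,7,8} 30  {1,4,5,6,7,8} 18  {2,3,4,5,7,8} 30  {2,3,4,6,7,8} 60  {2,3,5,6,7,8} 60  {3,4,5,6,7,8} 60
  7 to go: {0,1,2,3,4,7,8} 35  {0,2,3,4,5,7,8} 70  {0,2,3,4,6,7,8} 140  {0,2,3,5,6,7,8} 140  {1,2,3,4,5,7,8} 63  {1,2,3,4,6,7,8} 105  {1,3,4,5,6,7,8} 126  {2,3,4,5,6,7,8} 210
  if 0:j drops first: 504 orders
  if 1:m drops first: 560 orders
  if 5:h drops first: 280 orders
  if 6:i drops first: 168 orders
heap linearizations: 1512

1512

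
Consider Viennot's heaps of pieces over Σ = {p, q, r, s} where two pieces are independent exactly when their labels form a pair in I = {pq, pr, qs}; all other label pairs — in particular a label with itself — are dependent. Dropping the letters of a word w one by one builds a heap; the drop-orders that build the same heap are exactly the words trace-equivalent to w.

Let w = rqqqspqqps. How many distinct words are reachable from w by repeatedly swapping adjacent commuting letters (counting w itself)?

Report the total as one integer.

0(r) covers ∅
1(q) covers 0:r
2(q) covers 1:q
3(q) covers 2:q
4(s) covers 0:r
5(p) covers 4:s
6(q) covers 3:q
7(q) covers 6:q
8(p) covers 5:p
9(s) covers 8:p
floor of heap: 0:r
completions by unplaced set U, small U first (add the entries for U minus each lowest piece of U):
  |U|=1: {7}:1  {9}:1
  |U|=2: {6,7}:1  {7,9}:2  {8,9}:1
  |U|=3: {3,6,7}:1  {5,8,9}:1  {6,7,9}:3  {7,8,9}:3
  |U|=4: {2,3,6,7}:1  {3,6,7,9}:4  {4,5,8,9}:1  {5,7,8,9}:4  {6,7,8,9}:6
  |U|=5: {1,2,3,6,7}:1  {2,3,6,7,9}:5  {3,6,7,8,9}:10  {4,5,7,8,9}:5  {5,6,7,8,9}:10
  |U|=6: {1,2,3,6,7,9}:6  {2,3,6,7,8,9}:15  {3,5,6,7,8,9}:20  {4,5,6,7,8,9}:15
  |U|=7: {1,2,3,6,7,8,9}:21  {2,3,5,6,7,8,9}:35  {3,4,5,6,7,8,9}:35
  |U|=8: {1,2,3,5,6,7,8,9}:56  {2,3,4,5,6,7,8,9}:70
  start at 0(r): 126

126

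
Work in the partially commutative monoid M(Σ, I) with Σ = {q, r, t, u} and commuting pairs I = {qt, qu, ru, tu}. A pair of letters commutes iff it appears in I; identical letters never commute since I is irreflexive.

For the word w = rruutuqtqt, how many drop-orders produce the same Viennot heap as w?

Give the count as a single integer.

piece 0:r — minimal
piece 1:r rests on {0:r}
piece 2:u — minimal
piece 3:u rests on {2:u}
piece 4:t rests on {1:r}
piece 5:u rests on {3:u}
piece 6:q rests on {1:r}
piece 7:t rests on {4:t}
piece 8:q rests on {6:q}
piece 9:t rests on {7:t}
minimal pieces: {0:r, 2:u}
ways to finish when only these pieces remain (= sum over removing one remaining piece with nothing left below it):
  1 left: {5}→1  {8}→1  {9}→1
  2 left: {3,5}→1  {5,8}→2  {5,9}→2  {6,8}→1  {7,9}→1  {8,9}→2
  3 left: {2,3,5}→1  {3,5,8}→3  {3,5,9}→3  {4,7,9}→1  {5,6,8}→3  {5,7,9}→3  {5,8,9}→6  {6,8,9}→3  {7,8,9}→3
  4 left: {2,3,5,8}→4  {2,3,5,9}→4  {3,5,6,8}→6  {3,5,7,9}→6  {3,5,8,9}→12  {4,5,7,9}→4  {4,7,8,9}→4  {5,6,8,9}→12  {5,7,8,9}→12  {6,7,8,9}→6
  5 left: {2,3,5,6,8}→10  {2,3,5,7,9}→10  {2,3,5,8,9}→20  {3,4,5,7,9}→10  {3,5,6,8,9}→30  {3,5,7,8,9}→30  {4,5,7,8,9}→20  {4,6,7,8,9}→10  {5,6,7,8,9}→30
  6 left: {1,4,6,7,8,9}→10  {2,3,4,5,7,9}→20  {2,3,5,6,8,9}→60  {2,3,5,7,8,9}→60  {3,4,5,7,8,9}→60  {3,5,6,7,8,9}→90  {4,5,6,7,8,9}→60
  7 left: {0,1,4,6,7,8,9}→10  {1,4,5,6,7,8,9}→70  {2,3,4,5,7,8,9}→140  {2,3,5,6,7,8,9}→210  {3,4,5,6,7,8,9}→210
  8 left: {0,1,4,5,6,7,8,9}→80  {1,3,4,5,6,7,8,9}→280  {2,3,4,5,6,7,8,9}→560
  placing 0:r first → 840 extensions
  placing 2:u first → 360 extensions
total linear extensions = 1200

1200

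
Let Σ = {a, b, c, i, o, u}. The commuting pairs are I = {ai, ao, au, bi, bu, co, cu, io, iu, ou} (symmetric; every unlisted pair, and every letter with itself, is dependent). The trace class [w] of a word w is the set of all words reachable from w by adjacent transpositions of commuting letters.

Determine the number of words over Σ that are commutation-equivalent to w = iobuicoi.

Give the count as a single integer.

176

piece 0:i — minimal
piece 1:o — minimal
piece 2:b rests on {1:o}
piece 3:u — minimal
piece 4:i rests on {0:i}
piece 5:c rests on {2:b, 4:i}
piece 6:o rests on {2:b}
piece 7:i rests on {5:c}
minimal pieces: {0:i, 1:o, 3:u}
ways to finish when only these pieces remain (= sum over removing one remaining piece with nothing left below it):
  1 left: {3}→1  {6}→1  {7}→1
  2 left: {3,6}→2  {3,7}→2  {5,7}→1  {6,7}→2
  3 left: {3,5,7}→3  {3,6,7}→6  {4,5,7}→1  {5,6,7}→3
  4 left: {0,4,5,7}→1  {2,5,6,7}→3  {3,4,5,7}→4  {3,5,6,7}→12  {4,5,6,7}→4
  5 left: {0,3,4,5,7}→5  {0,4,5,6,7}→5  {1,2,5,6,7}→3  {2,3,5,6,7}→15  {2,4,5,6,7}→7  {3,4,5,6,7}→20
  6 left: {0,2,4,5,6,7}→12  {0,3,4,5,6,7}→30  {1,2,3,5,6,7}→18  {1,2,4,5,6,7}→10  {2,3,4,5,6,7}→42
  placing 0:i first → 70 extensions
  placing 1:o first → 84 extensions
  placing 3:u first → 22 extensions
total linear extensions = 176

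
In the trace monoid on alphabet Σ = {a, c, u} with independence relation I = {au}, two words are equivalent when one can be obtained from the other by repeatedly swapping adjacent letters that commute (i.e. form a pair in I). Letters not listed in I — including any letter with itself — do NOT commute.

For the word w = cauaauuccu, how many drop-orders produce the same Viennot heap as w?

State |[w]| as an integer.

20

#0=c has no predecessor
#1=a depends on [0:c]
#2=u depends on [0:c]
#3=a depends on [1:a]
#4=a depends on [3:a]
#5=u depends on [2:u]
#6=u depends on [5:u]
#7=c depends on [4:a, 6:u]
#8=c depends on [7:c]
#9=u depends on [8:c]
sources: [0:c]
N(rest) = Σ N(rest − s) over sources s of rest; N(one piece) = 1:
  size 1 → [9]=1
  size 2 → [8,9]=1
  size 3 → [7,8,9]=1
  size 4 → [4,7,8,9]=1  [6,7,8,9]=1
  size 5 → [3,4,7,8,9]=1  [4,6,7,8,9]=2  [5,6,7,8,9]=1
  size 6 → [1,3,4,7,8,9]=1  [2,5,6,7,8,9]=1  [3,4,6,7,8,9]=3  [4,5,6,7,8,9]=3
  size 7 → [1,3,4,6,7,8,9]=4  [2,4,5,6,7,8,9]=4  [3,4,5,6,7,8,9]=6
  size 8 → [1,3,4,5,6,7,8,9]=10  [2,3,4,5,6,7,8,9]=10
  first=0(c) contributes 20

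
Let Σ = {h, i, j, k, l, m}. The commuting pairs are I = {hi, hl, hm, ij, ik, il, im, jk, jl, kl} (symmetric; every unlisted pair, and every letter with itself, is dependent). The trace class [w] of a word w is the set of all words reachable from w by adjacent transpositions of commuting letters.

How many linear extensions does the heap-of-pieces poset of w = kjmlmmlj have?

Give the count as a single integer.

4

piece 0:k — minimal
piece 1:j — minimal
piece 2:m rests on {0:k, 1:j}
piece 3:l rests on {2:m}
piece 4:m rests on {3:l}
piece 5:m rests on {4:m}
piece 6:l rests on {5:m}
piece 7:j rests on {5:m}
minimal pieces: {0:k, 1:j}
ways to finish when only these pieces remain (= sum over removing one remaining piece with nothing left below it):
  1 left: {6}→1  {7}→1
  2 left: {6,7}→2
  3 left: {5,6,7}→2
  4 left: {4,5,6,7}→2
  5 left: {3,4,5,6,7}→2
  6 left: {2,3,4,5,6,7}→2
  placing 0:k first → 2 extensions
  placing 1:j first → 2 extensions
total linear extensions = 4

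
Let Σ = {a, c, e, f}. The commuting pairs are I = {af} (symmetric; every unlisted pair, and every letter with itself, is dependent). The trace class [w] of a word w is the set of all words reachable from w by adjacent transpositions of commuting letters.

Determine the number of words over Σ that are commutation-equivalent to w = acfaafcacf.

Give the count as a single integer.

6

piece 0:a — minimal
piece 1:c rests on {0:a}
piece 2:f rests on {1:c}
piece 3:a rests on {1:c}
piece 4:a rests on {3:a}
piece 5:f rests on {2:f}
piece 6:c rests on {4:a, 5:f}
piece 7:a rests on {6:c}
piece 8:c rests on {7:a}
piece 9:f rests on {8:c}
minimal pieces: {0:a}
ways to finish when only these pieces remain (= sum over removing one remaining piece with nothing left below it):
  1 left: {9}→1
  2 left: {8,9}→1
  3 left: {7,8,9}→1
  4 left: {6,7,8,9}→1
  5 left: {4,6,7,8,9}→1  {5,6,7,8,9}→1
  6 left: {2,5,6,7,8,9}→1  {3,4,6,7,8,9}→1  {4,5,6,7,8,9}→2
  7 left: {2,4,5,6,7,8,9}→3  {3,4,5,6,7,8,9}→3
  8 left: {2,3,4,5,6,7,8,9}→6
  placing 0:a first → 6 extensions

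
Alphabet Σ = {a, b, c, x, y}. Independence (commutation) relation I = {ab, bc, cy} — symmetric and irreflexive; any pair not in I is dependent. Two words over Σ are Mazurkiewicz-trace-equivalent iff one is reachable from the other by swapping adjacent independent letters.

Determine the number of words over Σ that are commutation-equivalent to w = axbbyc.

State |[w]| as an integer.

4

#0=a has no predecessor
#1=x depends on [0:a]
#2=b depends on [1:x]
#3=b depends on [2:b]
#4=y depends on [3:b]
#5=c depends on [1:x]
sources: [0:a]
N(rest) = Σ N(rest − s) over sources s of rest; N(one piece) = 1:
  size 1 → [4]=1  [5]=1
  size 2 → [3,4]=1  [4,5]=2
  size 3 → [2,3,4]=1  [3,4,5]=3
  size 4 → [2,3,4,5]=4
  first=0(a) contributes 4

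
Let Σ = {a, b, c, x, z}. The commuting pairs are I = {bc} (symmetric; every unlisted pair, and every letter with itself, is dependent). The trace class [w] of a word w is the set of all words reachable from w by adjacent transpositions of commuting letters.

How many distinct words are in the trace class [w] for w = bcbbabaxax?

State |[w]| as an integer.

piece 0:b — minimal
piece 1:c — minimal
piece 2:b rests on {0:b}
piece 3:b rests on {2:b}
piece 4:a rests on {1:c, 3:b}
piece 5:b rests on {4:a}
piece 6:a rests on {5:b}
piece 7:x rests on {6:a}
piece 8:a rests on {7:x}
piece 9:x rests on {8:a}
minimal pieces: {0:b, 1:c}
ways to finish when only these pieces remain (= sum over removing one remaining piece with nothing left below it):
  1 left: {9}→1
  2 left: {8,9}→1
  3 left: {7,8,9}→1
  4 left: {6,7,8,9}→1
  5 left: {5,6,7,8,9}→1
  6 left: {4,5,6,7,8,9}→1
  7 left: {1,4,5,6,7,8,9}→1  {3,4,5,6,7,8,9}→1
  8 left: {1,3,4,5,6,7,8,9}→2  {2,3,4,5,6,7,8,9}→1
  placing 0:b first → 3 extensions
  placing 1:c first → 1 extensions
total linear extensions = 4

4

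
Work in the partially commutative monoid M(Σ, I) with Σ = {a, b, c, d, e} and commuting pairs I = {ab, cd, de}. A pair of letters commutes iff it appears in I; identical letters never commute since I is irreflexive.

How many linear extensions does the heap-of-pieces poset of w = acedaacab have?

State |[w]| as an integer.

6

#0=a has no predecessor
#1=c depends on [0:a]
#2=e depends on [1:c]
#3=d depends on [0:a]
#4=a depends on [2:e, 3:d]
#5=a depends on [4:a]
#6=c depends on [5:a]
#7=a depends on [6:c]
#8=b depends on [6:c]
sources: [0:a]
N(rest) = Σ N(rest − s) over sources s of rest; N(one piece) = 1:
  size 1 → [7]=1  [8]=1
  size 2 → [7,8]=2
  size 3 → [6,7,8]=2
  size 4 → [5,6,7,8]=2
  size 5 → [4,5,6,7,8]=2
  size 6 → [2,4,5,6,7,8]=2  [3,4,5,6,7,8]=2
  size 7 → [1,2,4,5,6,7,8]=2  [2,3,4,5,6,7,8]=4
  first=0(a) contributes 6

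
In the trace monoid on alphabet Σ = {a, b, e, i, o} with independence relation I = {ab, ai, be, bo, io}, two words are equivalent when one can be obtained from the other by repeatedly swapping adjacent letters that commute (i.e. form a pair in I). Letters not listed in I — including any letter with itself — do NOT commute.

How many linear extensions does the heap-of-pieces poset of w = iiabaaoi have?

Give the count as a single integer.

piece 0:i — minimal
piece 1:i rests on {0:i}
piece 2:a — minimal
piece 3:b rests on {1:i}
piece 4:a rests on {2:a}
piece 5:a rests on {4:a}
piece 6:o rests on {5:a}
piece 7:i rests on {3:b}
minimal pieces: {0:i, 2:a}
ways to finish when only these pieces remain (= sum over removing one remaining piece with nothing left below it):
  1 left: {6}→1  {7}→1
  2 left: {3,7}→1  {5,6}→1  {6,7}→2
  3 left: {1,3,7}→1  {3,6,7}→3  {4,5,6}→1  {5,6,7}→3
  4 left: {0,1,3,7}→1  {1,3,6,7}→4  {2,4,5,6}→1  {3,5,6,7}→6  {4,5,6,7}→4
  5 left: {0,1,3,6,7}→5  {1,3,5,6,7}→10  {2,4,5,6,7}→5  {3,4,5,6,7}→10
  6 left: {0,1,3,5,6,7}→15  {1,3,4,5,6,7}→20  {2,3,4,5,6,7}→15
  placing 0:i first → 35 extensions
  placing 2:a first → 35 extensions
total linear extensions = 70

70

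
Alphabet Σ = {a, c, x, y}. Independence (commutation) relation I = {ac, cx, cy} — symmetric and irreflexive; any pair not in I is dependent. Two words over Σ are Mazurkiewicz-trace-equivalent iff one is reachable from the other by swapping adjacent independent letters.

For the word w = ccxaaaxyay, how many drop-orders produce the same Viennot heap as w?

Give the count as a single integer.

0(c) covers ∅
1(c) covers 0:c
2(x) covers ∅
3(a) covers 2:x
4(a) covers 3:a
5(a) covers 4:a
6(x) covers 5:a
7(y) covers 6:x
8(a) covers 7:y
9(y) covers 8:a
floor of heap: 0:c, 2:x
completions by unplaced set U, small U first (add the entries for U minus each lowest piece of U):
  |U|=1: {1}:1  {9}:1
  |U|=2: {0,1}:1  {1,9}:2  {8,9}:1
  |U|=3: {0,1,9}:3  {1,8,9}:3  {7,8,9}:1
  |U|=4: {0,1,8,9}:6  {1,7,8,9}:4  {6,7,8,9}:1
  |U|=5: {0,1,7,8,9}:10  {1,6,7,8,9}:5  {5,6,7,8,9}:1
  |U|=6: {0,1,6,7,8,9}:15  {1,5,6,7,8,9}:6  {4,5,6,7,8,9}:1
  |U|=7: {0,1,5,6,7,8,9}:21  {1,4,5,6,7,8,9}:7  {3,4,5,6,7,8,9}:1
  |U|=8: {0,1,4,5,6,7,8,9}:28  {1,3,4,5,6,7,8,9}:8  {2,3,4,5,6,7,8,9}:1
  start at 0(c): 9
  start at 2(x): 36
sum over floor = 45

45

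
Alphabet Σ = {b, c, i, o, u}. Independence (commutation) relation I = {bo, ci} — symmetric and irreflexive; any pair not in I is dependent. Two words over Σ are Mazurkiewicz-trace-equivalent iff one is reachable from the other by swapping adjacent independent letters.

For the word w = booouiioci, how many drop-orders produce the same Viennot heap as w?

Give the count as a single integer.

piece 0:b — minimal
piece 1:o — minimal
piece 2:o rests on {1:o}
piece 3:o rests on {2:o}
piece 4:u rests on {0:b, 3:o}
piece 5:i rests on {4:u}
piece 6:i rests on {5:i}
piece 7:o rests on {6:i}
piece 8:c rests on {7:o}
piece 9:i rests on {7:o}
minimal pieces: {0:b, 1:o}
ways to finish when only these pieces remain (= sum over removing one remaining piece with nothing left below it):
  1 left: {8}→1  {9}→1
  2 left: {8,9}→2
  3 left: {7,8,9}→2
  4 left: {6,7,8,9}→2
  5 left: {5,6,7,8,9}→2
  6 left: {4,5,6,7,8,9}→2
  7 left: {0,4,5,6,7,8,9}→2  {3,4,5,6,7,8,9}→2
  8 left: {0,3,4,5,6,7,8,9}→4  {2,3,4,5,6,7,8,9}→2
  placing 0:b first → 2 extensions
  placing 1:o first → 6 extensions
total linear extensions = 8

8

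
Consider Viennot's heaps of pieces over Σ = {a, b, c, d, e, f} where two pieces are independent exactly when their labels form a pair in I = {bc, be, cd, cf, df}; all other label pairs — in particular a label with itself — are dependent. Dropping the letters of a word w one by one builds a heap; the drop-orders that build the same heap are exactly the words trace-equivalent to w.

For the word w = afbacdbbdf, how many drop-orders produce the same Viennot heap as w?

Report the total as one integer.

piece 0:a — minimal
piece 1:f rests on {0:a}
piece 2:b rests on {1:f}
piece 3:a rests on {2:b}
piece 4:c rests on {3:a}
piece 5:d rests on {3:a}
piece 6:b rests on {5:d}
piece 7:b rests on {6:b}
piece 8:d rests on {7:b}
piece 9:f rests on {7:b}
minimal pieces: {0:a}
ways to finish when only these pieces remain (= sum over removing one remaining piece with nothing left below it):
  1 left: {4}→1  {8}→1  {9}→1
  2 left: {4,8}→2  {4,9}→2  {8,9}→2
  3 left: {4,8,9}→6  {7,8,9}→2
  4 left: {4,7,8,9}→8  {6,7,8,9}→2
  5 left: {4,6,7,8,9}→10  {5,6,7,8,9}→2
  6 left: {4,5,6,7,8,9}→12
  7 left: {3,4,5,6,7,8,9}→12
  8 left: {2,3,4,5,6,7,8,9}→12
  placing 0:a first → 12 extensions

12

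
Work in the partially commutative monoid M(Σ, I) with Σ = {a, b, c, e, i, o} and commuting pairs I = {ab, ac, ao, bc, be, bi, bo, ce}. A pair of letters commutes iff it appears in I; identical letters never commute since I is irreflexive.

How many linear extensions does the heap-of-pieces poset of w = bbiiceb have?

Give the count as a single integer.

70

piece 0:b — minimal
piece 1:b rests on {0:b}
piece 2:i — minimal
piece 3:i rests on {2:i}
piece 4:c rests on {3:i}
piece 5:e rests on {3:i}
piece 6:b rests on {1:b}
minimal pieces: {0:b, 2:i}
ways to finish when only these pieces remain (= sum over removing one remaining piece with nothing left below it):
  1 left: {4}→1  {5}→1  {6}→1
  2 left: {1,6}→1  {4,5}→2  {4,6}→2  {5,6}→2
  3 left: {0,1,6}→1  {1,4,6}→3  {1,5,6}→3  {3,4,5}→2  {4,5,6}→6
  4 left: {0,1,4,6}→4  {0,1,5,6}→4  {1,4,5,6}→12  {2,3,4,5}→2  {3,4,5,6}→8
  5 left: {0,1,4,5,6}→20  {1,3,4,5,6}→20  {2,3,4,5,6}→10
  placing 0:b first → 30 extensions
  placing 2:i first → 40 extensions
total linear extensions = 70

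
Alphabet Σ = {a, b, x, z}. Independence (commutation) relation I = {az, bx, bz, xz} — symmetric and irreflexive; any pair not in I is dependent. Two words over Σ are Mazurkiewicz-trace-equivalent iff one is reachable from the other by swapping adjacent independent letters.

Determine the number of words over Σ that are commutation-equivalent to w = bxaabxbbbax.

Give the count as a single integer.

piece 0:b — minimal
piece 1:x — minimal
piece 2:a rests on {0:b, 1:x}
piece 3:a rests on {2:a}
piece 4:b rests on {3:a}
piece 5:x rests on {3:a}
piece 6:b rests on {4:b}
piece 7:b rests on {6:b}
piece 8:b rests on {7:b}
piece 9:a rests on {5:x, 8:b}
piece 10:x rests on {9:a}
minimal pieces: {0:b, 1:x}
ways to finish when only these pieces remain (= sum over removing one remaining piece with nothing left below it):
  1 left: {10}→1
  2 left: {9,10}→1
  3 left: {5,9,10}→1  {8,9,10}→1
  4 left: {5,8,9,10}→2  {7,8,9,10}→1
  5 left: {5,7,8,9,10}→3  {6,7,8,9,10}→1
  6 left: {4,6,7,8,9,10}→1  {5,6,7,8,9,10}→4
  7 left: {4,5,6,7,8,9,10}→5
  8 left: {3,4,5,6,7,8,9,10}→5
  9 left: {2,3,4,5,6,7,8,9,10}→5
  placing 0:b first → 5 extensions
  placing 1:x first → 5 extensions
total linear extensions = 10

10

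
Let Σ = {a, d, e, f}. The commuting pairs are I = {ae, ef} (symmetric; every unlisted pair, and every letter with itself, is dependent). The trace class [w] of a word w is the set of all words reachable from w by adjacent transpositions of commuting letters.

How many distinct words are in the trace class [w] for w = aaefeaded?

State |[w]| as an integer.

0(a) covers ∅
1(a) covers 0:a
2(e) covers ∅
3(f) covers 1:a
4(e) covers 2:e
5(a) covers 3:f
6(d) covers 4:e, 5:a
7(e) covers 6:d
8(d) covers 7:e
floor of heap: 0:a, 2:e
completions by unplaced set U, small U first (add the entries for U minus each lowest piece of U):
  |U|=1: {8}:1
  |U|=2: {7,8}:1
  |U|=3: {6,7,8}:1
  |U|=4: {4,6,7,8}:1  {5,6,7,8}:1
  |U|=5: {2,4,6,7,8}:1  {3,5,6,7,8}:1  {4,5,6,7,8}:2
  |U|=6: {1,3,5,6,7,8}:1  {2,4,5,6,7,8}:3  {3,4,5,6,7,8}:3
  |U|=7: {0,1,3,5,6,7,8}:1  {1,3,4,5,6,7,8}:4  {2,3,4,5,6,7,8}:6
  start at 0(a): 10
  start at 2(e): 5
sum over floor = 15

15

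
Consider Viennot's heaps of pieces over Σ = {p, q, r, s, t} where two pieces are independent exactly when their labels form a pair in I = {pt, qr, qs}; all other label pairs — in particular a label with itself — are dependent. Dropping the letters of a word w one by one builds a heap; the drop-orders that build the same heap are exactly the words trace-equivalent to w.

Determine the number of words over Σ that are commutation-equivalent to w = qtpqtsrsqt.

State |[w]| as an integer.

8

drop 0:q onto floor
drop 1:t onto {0:q}
drop 2:p onto {0:q}
drop 3:q onto {1:t, 2:p}
drop 4:t onto {3:q}
drop 5:s onto {4:t}
drop 6:r onto {5:s}
drop 7:s onto {6:r}
drop 8:q onto {4:t}
drop 9:t onto {7:s, 8:q}
ground layer = {0:q}
drop-orders for the pieces not yet dropped (sum over which currently-grounded one goes next):
  1 to go: {9} 1
  2 to go: {7,9} 1  {8,9} 1
  3 to go: {6,7,9} 1  {7,8,9} 2
  4 to go: {5,6,7,9} 1  {6,7,8,9} 3
  5 to go: {5,6,7,8,9} 4
  6 to go: {4,5,6,7,8,9} 4
  7 to go: {3,4,5,6,7,8,9} 4
  8 to go: {1,3,4,5,6,7,8,9} 4  {2,3,4,5,6,7,8,9} 4
  if 0:q drops first: 8 orders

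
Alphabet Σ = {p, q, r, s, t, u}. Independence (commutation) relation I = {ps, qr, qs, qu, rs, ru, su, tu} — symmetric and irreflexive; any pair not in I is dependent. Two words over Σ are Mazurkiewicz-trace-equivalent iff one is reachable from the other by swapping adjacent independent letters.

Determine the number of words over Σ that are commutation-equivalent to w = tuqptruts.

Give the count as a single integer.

drop 0:t onto floor
drop 1:u onto floor
drop 2:q onto {0:t}
drop 3:p onto {1:u, 2:q}
drop 4:t onto {3:p}
drop 5:r onto {4:t}
drop 6:u onto {3:p}
drop 7:t onto {5:r}
drop 8:s onto {7:t}
ground layer = {0:t, 1:u}
drop-orders for the pieces not yet dropped (sum over which currently-grounded one goes next):
  1 to go: {6} 1  {8} 1
  2 to go: {6,8} 2  {7,8} 1
  3 to go: {5,7,8} 1  {6,7,8} 3
  4 to go: {4,5,7,8} 1  {5,6,7,8} 4
  5 to go: {4,5,6,7,8} 5
  6 to go: {3,4,5,6,7,8} 5
  7 to go: {1,3,4,5,6,7,8} 5  {2,3,4,5,6,7,8} 5
  if 0:t drops first: 10 orders
  if 1:u drops first: 5 orders
heap linearizations: 15

15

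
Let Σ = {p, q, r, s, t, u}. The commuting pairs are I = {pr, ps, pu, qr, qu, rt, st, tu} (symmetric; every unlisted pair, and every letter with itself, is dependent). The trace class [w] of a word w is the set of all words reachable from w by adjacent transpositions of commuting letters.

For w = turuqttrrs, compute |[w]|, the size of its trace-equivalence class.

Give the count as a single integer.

drop 0:t onto floor
drop 1:u onto floor
drop 2:r onto {1:u}
drop 3:u onto {2:r}
drop 4:q onto {0:t}
drop 5:t onto {4:q}
drop 6:t onto {5:t}
drop 7:r onto {3:u}
drop 8:r onto {7:r}
drop 9:s onto {4:q, 8:r}
ground layer = {0:t, 1:u}
drop-orders for the pieces not yet dropped (sum over which currently-grounded one goes next):
  1 to go: {6} 1  {9} 1
  2 to go: {5,6} 1  {6,9} 2  {8,9} 1
  3 to go: {5,6,9} 3  {6,8,9} 3  {7,8,9} 1
  4 to go: {3,7,8,9} 1  {4,5,6,9} 3  {5,6,8,9} 6  {6,7,8,9} 4
  5 to go: {0,4,5,6,9} 3  {2,3,7,8,9} 1  {3,6,7,8,9} 5  {4,5,6,8,9} 9  {5,6,7,8,9} 10
  6 to go: {0,4,5,6,8,9} 12  {1,2,3,7,8,9} 1  {2,3,6,7,8,9} 6  {3,5,6,7,8,9} 15  {4,5,6,7,8,9} 19
  7 to go: {0,4,5,6,7,8,9} 31  {1,2,3,6,7,8,9} 7  {2,3,5,6,7,8,9} 21  {3,4,5,6,7,8,9} 34
  8 to go: {0,3,4,5,6,7,8,9} 65  {1,2,3,5,6,7,8,9} 28  {2,3,4,5,6,7,8,9} 55
  if 0:t drops first: 83 orders
  if 1:u drops first: 120 orders
heap linearizations: 203

203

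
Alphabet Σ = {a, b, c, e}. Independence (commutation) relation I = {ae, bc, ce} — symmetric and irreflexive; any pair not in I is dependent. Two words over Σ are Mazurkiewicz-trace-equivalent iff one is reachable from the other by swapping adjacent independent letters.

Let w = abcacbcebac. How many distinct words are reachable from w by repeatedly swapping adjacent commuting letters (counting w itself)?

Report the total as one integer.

0(a) covers ∅
1(b) covers 0:a
2(c) covers 0:a
3(a) covers 1:b, 2:c
4(c) covers 3:a
5(b) covers 3:a
6(c) covers 4:c
7(e) covers 5:b
8(b) covers 7:e
9(a) covers 6:c, 8:b
10(c) covers 9:a
floor of heap: 0:a
completions by unplaced set U, small U first (add the entries for U minus each lowest piece of U):
  |U|=1: {10}:1
  |U|=2: {9,10}:1
  |U|=3: {6,9,10}:1  {8,9,10}:1
  |U|=4: {4,6,9,10}:1  {6,8,9,10}:2  {7,8,9,10}:1
  |U|=5: {4,6,8,9,10}:3  {5,7,8,9,10}:1  {6,7,8,9,10}:3
  |U|=6: {4,6,7,8,9,10}:6  {5,6,7,8,9,10}:4
  |U|=7: {4,5,6,7,8,9,10}:10
  |U|=8: {3,4,5,6,7,8,9,10}:10
  |U|=9: {1,3,4,5,6,7,8,9,10}:10  {2,3,4,5,6,7,8,9,10}:10
  start at 0(a): 20

20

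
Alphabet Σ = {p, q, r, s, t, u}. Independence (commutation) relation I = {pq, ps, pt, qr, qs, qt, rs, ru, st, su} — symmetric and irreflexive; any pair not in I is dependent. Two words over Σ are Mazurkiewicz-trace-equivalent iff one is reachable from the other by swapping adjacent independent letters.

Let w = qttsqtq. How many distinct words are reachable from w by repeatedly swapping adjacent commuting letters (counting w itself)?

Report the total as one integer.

140

piece 0:q — minimal
piece 1:t — minimal
piece 2:t rests on {1:t}
piece 3:s — minimal
piece 4:q rests on {0:q}
piece 5:t rests on {2:t}
piece 6:q rests on {4:q}
minimal pieces: {0:q, 1:t, 3:s}
ways to finish when only these pieces remain (= sum over removing one remaining piece with nothing left below it):
  1 left: {3}→1  {5}→1  {6}→1
  2 left: {2,5}→1  {3,5}→2  {3,6}→2  {4,6}→1  {5,6}→2
  3 left: {0,4,6}→1  {1,2,5}→1  {2,3,5}→3  {2,5,6}→3  {3,4,6}→3  {3,5,6}→6  {4,5,6}→3
  4 left: {0,3,4,6}→4  {0,4,5,6}→4  {1,2,3,5}→4  {1,2,5,6}→4  {2,3,5,6}→12  {2,4,5,6}→6  {3,4,5,6}→12
  5 left: {0,2,4,5,6}→10  {0,3,4,5,6}→20  {1,2,3,5,6}→20  {1,2,4,5,6}→10  {2,3,4,5,6}→30
  placing 0:q first → 60 extensions
  placing 1:t first → 60 extensions
  placing 3:s first → 20 extensions
total linear extensions = 140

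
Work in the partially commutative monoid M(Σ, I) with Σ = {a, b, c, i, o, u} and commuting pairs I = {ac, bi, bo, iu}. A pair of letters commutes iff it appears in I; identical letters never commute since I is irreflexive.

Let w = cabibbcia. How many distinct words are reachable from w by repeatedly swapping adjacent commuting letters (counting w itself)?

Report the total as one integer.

#0=c has no predecessor
#1=a has no predecessor
#2=b depends on [0:c, 1:a]
#3=i depends on [0:c, 1:a]
#4=b depends on [2:b]
#5=b depends on [4:b]
#6=c depends on [3:i, 5:b]
#7=i depends on [6:c]
#8=a depends on [7:i]
sources: [0:c, 1:a]
N(rest) = Σ N(rest − s) over sources s of rest; N(one piece) = 1:
  size 1 → [8]=1
  size 2 → [7,8]=1
  size 3 → [6,7,8]=1
  size 4 → [3,6,7,8]=1  [5,6,7,8]=1
  size 5 → [3,5,6,7,8]=2  [4,5,6,7,8]=1
  size 6 → [2,4,5,6,7,8]=1  [3,4,5,6,7,8]=3
  size 7 → [2,3,4,5,6,7,8]=4
  first=0(c) contributes 4
  first=1(a) contributes 4
|[w]| = 8

8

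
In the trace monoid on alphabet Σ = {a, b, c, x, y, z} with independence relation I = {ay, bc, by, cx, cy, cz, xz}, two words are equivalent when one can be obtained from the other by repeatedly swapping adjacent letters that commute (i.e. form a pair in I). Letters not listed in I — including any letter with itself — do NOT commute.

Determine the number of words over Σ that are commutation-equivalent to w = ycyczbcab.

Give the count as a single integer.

piece 0:y — minimal
piece 1:c — minimal
piece 2:y rests on {0:y}
piece 3:c rests on {1:c}
piece 4:z rests on {2:y}
piece 5:b rests on {4:z}
piece 6:c rests on {3:c}
piece 7:a rests on {5:b, 6:c}
piece 8:b rests on {7:a}
minimal pieces: {0:y, 1:c}
ways to finish when only these pieces remain (= sum over removing one remaining piece with nothing left below it):
  1 left: {8}→1
  2 left: {7,8}→1
  3 left: {5,7,8}→1  {6,7,8}→1
  4 left: {3,6,7,8}→1  {4,5,7,8}→1  {5,6,7,8}→2
  5 left: {1,3,6,7,8}→1  {2,4,5,7,8}→1  {3,5,6,7,8}→3  {4,5,6,7,8}→3
  6 left: {0,2,4,5,7,8}→1  {1,3,5,6,7,8}→4  {2,4,5,6,7,8}→4  {3,4,5,6,7,8}→6
  7 left: {0,2,4,5,6,7,8}→5  {1,3,4,5,6,7,8}→10  {2,3,4,5,6,7,8}→10
  placing 0:y first → 20 extensions
  placing 1:c first → 15 extensions
total linear extensions = 35

35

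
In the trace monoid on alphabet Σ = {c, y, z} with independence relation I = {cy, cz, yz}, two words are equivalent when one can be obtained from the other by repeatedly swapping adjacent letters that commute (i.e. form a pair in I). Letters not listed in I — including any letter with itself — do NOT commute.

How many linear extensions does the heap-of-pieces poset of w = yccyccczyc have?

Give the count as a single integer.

840

piece 0:y — minimal
piece 1:c — minimal
piece 2:c rests on {1:c}
piece 3:y rests on {0:y}
piece 4:c rests on {2:c}
piece 5:c rests on {4:c}
piece 6:c rests on {5:c}
piece 7:z — minimal
piece 8:y rests on {3:y}
piece 9:c rests on {6:c}
minimal pieces: {0:y, 1:c, 7:z}
ways to finish when only these pieces remain (= sum over removing one remaining piece with nothing left below it):
  1 left: {7}→1  {8}→1  {9}→1
  2 left: {3,8}→1  {6,9}→1  {7,8}→2  {7,9}→2  {8,9}→2
  3 left: {0,3,8}→1  {3,7,8}→3  {3,8,9}→3  {5,6,9}→1  {6,7,9}→3  {6,8,9}→3  {7,8,9}→6
  4 left: {0,3,7,8}→4  {0,3,8,9}→4  {3,6,8,9}→6  {3,7,8,9}→12  {4,5,6,9}→1  {5,6,7,9}→4  {5,6,8,9}→4  {6,7,8,9}→12
  5 left: {0,3,6,8,9}→10  {0,3,7,8,9}→20  {2,4,5,6,9}→1  {3,5,6,8,9}→10  {3,6,7,8,9}→30  {4,5,6,7,9}→5  {4,5,6,8,9}→5  {5,6,7,8,9}→20
  6 left: {0,3,5,6,8,9}→20  {0,3,6,7,8,9}→60  {1,2,4,5,6,9}→1  {2,4,5,6,7,9}→6  {2,4,5,6,8,9}→6  {3,4,5,6,8,9}→15  {3,5,6,7,8,9}→60  {4,5,6,7,8,9}→30
  7 left: {0,3,4,5,6,8,9}→35  {0,3,5,6,7,8,9}→140  {1,2,4,5,6,7,9}→7  {1,2,4,5,6,8,9}→7  {2,3,4,5,6,8,9}→21  {2,4,5,6,7,8,9}→42  {3,4,5,6,7,8,9}→105
  8 left: {0,2,3,4,5,6,8,9}→56  {0,3,4,5,6,7,8,9}→280  {1,2,3,4,5,6,8,9}→28  {1,2,4,5,6,7,8,9}→56  {2,3,4,5,6,7,8,9}→168
  placing 0:y first → 252 extensions
  placing 1:c first → 504 extensions
  placing 7:z first → 84 extensions
total linear extensions = 840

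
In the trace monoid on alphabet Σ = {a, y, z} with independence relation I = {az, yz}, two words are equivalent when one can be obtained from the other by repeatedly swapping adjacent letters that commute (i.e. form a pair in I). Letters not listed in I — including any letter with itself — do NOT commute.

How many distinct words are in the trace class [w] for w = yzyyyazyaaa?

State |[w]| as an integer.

55

drop 0:y onto floor
drop 1:z onto floor
drop 2:y onto {0:y}
drop 3:y onto {2:y}
drop 4:y onto {3:y}
drop 5:a onto {4:y}
drop 6:z onto {1:z}
drop 7:y onto {5:a}
drop 8:a onto {7:y}
drop 9:a onto {8:a}
drop 10:a onto {9:a}
ground layer = {0:y, 1:z}
drop-orders for the pieces not yet dropped (sum over which currently-grounded one goes next):
  1 to go: {6} 1  {10} 1
  2 to go: {1,6} 1  {6,10} 2  {9,10} 1
  3 to go: {1,6,10} 3  {6,9,10} 3  {8,9,10} 1
  4 to go: {1,6,9,10} 6  {6,8,9,10} 4  {7,8,9,10} 1
  5 to go: {1,6,8,9,10} 10  {5,7,8,9,10} 1  {6,7,8,9,10} 5
  6 to go: {1,6,7,8,9,10} 15  {4,5,7,8,9,10} 1  {5,6,7,8,9,10} 6
  7 to go: {1,5,6,7,8,9,10} 21  {3,4,5,7,8,9,10} 1  {4,5,6,7,8,9,10} 7
  8 to go: {1,4,5,6,7,8,9,10} 28  {2,3,4,5,7,8,9,10} 1  {3,4,5,6,7,8,9,10} 8
  9 to go: {0,2,3,4,5,7,8,9,10} 1  {1,3,4,5,6,7,8,9,10} 36  {2,3,4,5,6,7,8,9,10} 9
  if 0:y drops first: 45 orders
  if 1:z drops first: 10 orders
heap linearizations: 55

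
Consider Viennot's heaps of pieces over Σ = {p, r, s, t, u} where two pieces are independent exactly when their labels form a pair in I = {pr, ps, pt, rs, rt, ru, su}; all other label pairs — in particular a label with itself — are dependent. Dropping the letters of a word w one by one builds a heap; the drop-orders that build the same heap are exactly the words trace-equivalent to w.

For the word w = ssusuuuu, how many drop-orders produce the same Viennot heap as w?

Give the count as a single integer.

56

#0=s has no predecessor
#1=s depends on [0:s]
#2=u has no predecessor
#3=s depends on [1:s]
#4=u depends on [2:u]
#5=u depends on [4:u]
#6=u depends on [5:u]
#7=u depends on [6:u]
sources: [0:s, 2:u]
N(rest) = Σ N(rest − s) over sources s of rest; N(one piece) = 1:
  size 1 → [3]=1  [7]=1
  size 2 → [1,3]=1  [3,7]=2  [6,7]=1
  size 3 → [0,1,3]=1  [1,3,7]=3  [3,6,7]=3  [5,6,7]=1
  size 4 → [0,1,3,7]=4  [1,3,6,7]=6  [3,5,6,7]=4  [4,5,6,7]=1
  size 5 → [0,1,3,6,7]=10  [1,3,5,6,7]=10  [2,4,5,6,7]=1  [3,4,5,6,7]=5
  size 6 → [0,1,3,5,6,7]=20  [1,3,4,5,6,7]=15  [2,3,4,5,6,7]=6
  first=0(s) contributes 21
  first=2(u) contributes 35
|[w]| = 56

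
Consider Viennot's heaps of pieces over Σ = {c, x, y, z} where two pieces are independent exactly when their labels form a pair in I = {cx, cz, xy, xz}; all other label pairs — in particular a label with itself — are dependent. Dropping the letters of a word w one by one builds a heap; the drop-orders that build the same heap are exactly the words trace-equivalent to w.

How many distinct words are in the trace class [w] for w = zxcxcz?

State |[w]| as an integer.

piece 0:z — minimal
piece 1:x — minimal
piece 2:c — minimal
piece 3:x rests on {1:x}
piece 4:c rests on {2:c}
piece 5:z rests on {0:z}
minimal pieces: {0:z, 1:x, 2:c}
ways to finish when only these pieces remain (= sum over removing one remaining piece with nothing left below it):
  1 left: {3}→1  {4}→1  {5}→1
  2 left: {0,5}→1  {1,3}→1  {2,4}→1  {3,4}→2  {3,5}→2  {4,5}→2
  3 left: {0,3,5}→3  {0,4,5}→3  {1,3,4}→3  {1,3,5}→3  {2,3,4}→3  {2,4,5}→3  {3,4,5}→6
  4 left: {0,1,3,5}→6  {0,2,4,5}→6  {0,3,4,5}→12  {1,2,3,4}→6  {1,3,4,5}→12  {2,3,4,5}→12
  placing 0:z first → 30 extensions
  placing 1:x first → 30 extensions
  placing 2:c first → 30 extensions
total linear extensions = 90

90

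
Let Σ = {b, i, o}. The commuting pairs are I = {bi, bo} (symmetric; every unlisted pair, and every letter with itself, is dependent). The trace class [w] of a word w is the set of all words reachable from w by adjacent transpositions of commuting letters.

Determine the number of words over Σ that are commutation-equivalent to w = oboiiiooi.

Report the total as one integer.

#0=o has no predecessor
#1=b has no predecessor
#2=o depends on [0:o]
#3=i depends on [2:o]
#4=i depends on [3:i]
#5=i depends on [4:i]
#6=o depends on [5:i]
#7=o depends on [6:o]
#8=i depends on [7:o]
sources: [0:o, 1:b]
N(rest) = Σ N(rest − s) over sources s of rest; N(one piece) = 1:
  size 1 → [1]=1  [8]=1
  size 2 → [1,8]=2  [7,8]=1
  size 3 → [1,7,8]=3  [6,7,8]=1
  size 4 → [1,6,7,8]=4  [5,6,7,8]=1
  size 5 → [1,5,6,7,8]=5  [4,5,6,7,8]=1
  size 6 → [1,4,5,6,7,8]=6  [3,4,5,6,7,8]=1
  size 7 → [1,3,4,5,6,7,8]=7  [2,3,4,5,6,7,8]=1
  first=0(o) contributes 8
  first=1(b) contributes 1
|[w]| = 9

9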